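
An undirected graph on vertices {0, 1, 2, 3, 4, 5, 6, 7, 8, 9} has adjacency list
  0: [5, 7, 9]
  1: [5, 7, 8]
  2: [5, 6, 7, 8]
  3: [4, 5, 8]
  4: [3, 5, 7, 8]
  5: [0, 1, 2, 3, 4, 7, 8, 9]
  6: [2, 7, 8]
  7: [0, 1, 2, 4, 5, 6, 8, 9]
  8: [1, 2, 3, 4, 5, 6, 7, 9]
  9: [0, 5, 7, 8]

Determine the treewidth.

3

A width-3 tree decomposition is:
Bags: B1 = {2, 6, 7, 8}  B2 = {2, 5, 7, 8}  B3 = {4, 5, 7, 8}  B4 = {3, 4, 5, 8}  B5 = {1, 5, 7, 8}  B6 = {5, 7, 8, 9}  B7 = {0, 5, 7, 9}
Tree: B1–B2, B2–B3, B3–B4, B2–B5, B5–B6, B6–B7
Every bag has size at most 4, so the width is 4 − 1 = 3 and tw(G) ≤ 3. For the lower bound, the 4 vertices {3, 4, 5, 8} are pairwise adjacent, and any tree decomposition puts a clique entirely inside one bag — forcing width ≥ 3. Hence tw(G) = 3 exactly.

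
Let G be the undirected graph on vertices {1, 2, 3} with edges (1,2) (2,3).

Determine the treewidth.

1

A width-1 tree decomposition is:
Bags: B1 = {1, 2}  B2 = {2, 3}
Tree: B1–B2
The largest bag has 2 vertices, giving width 1; this decomposition certifies tw(G) ≤ 1. G has an edge, so its treewidth is at least 1. Therefore the treewidth is 1.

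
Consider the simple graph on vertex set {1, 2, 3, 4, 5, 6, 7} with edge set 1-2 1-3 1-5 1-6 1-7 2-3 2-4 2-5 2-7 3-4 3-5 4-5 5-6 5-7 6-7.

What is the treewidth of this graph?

3

A width-3 tree decomposition is:
Bags: B1 = {1, 2, 3, 5}  B2 = {1, 2, 5, 7}  B3 = {1, 5, 6, 7}  B4 = {2, 3, 4, 5}
Tree: B1–B2, B2–B3, B1–B4
The largest bag has 4 vertices, giving width 3; this decomposition certifies tw(G) ≤ 3. On the other hand G contains the 4-clique {1, 2, 3, 5}. A clique must lie in a single bag of any decomposition, so no decomposition can have width below 3. Hence tw(G) = 3 exactly.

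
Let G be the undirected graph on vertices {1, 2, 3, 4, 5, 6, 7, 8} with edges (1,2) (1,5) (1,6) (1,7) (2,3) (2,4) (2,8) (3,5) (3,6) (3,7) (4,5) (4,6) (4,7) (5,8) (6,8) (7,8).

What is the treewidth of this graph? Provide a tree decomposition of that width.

Treewidth 4.
One such decomposition:
Bags: B1 = {1, 2, 5, 6, 7}  B2 = {2, 5, 6, 7, 8}  B3 = {2, 3, 5, 6, 7}  B4 = {2, 4, 5, 6, 7}
Tree: B1–B2, B2–B3, B3–B4

The largest bag has 5 vertices, giving width 4; this decomposition certifies tw(G) ≤ 4. For the lower bound: the 5 vertex sets {1,7}, {6,8}, {2,3}, {5}, {4} are disjoint, each induces a connected subgraph, and every pair is joined by at least one edge of G. Contracting each set to a single vertex therefore yields K_{5} as a minor, and since treewidth is minor-monotone, tw(G) ≥ tw(K_{5}) = 4. Combining the bounds, tw(G) = 4.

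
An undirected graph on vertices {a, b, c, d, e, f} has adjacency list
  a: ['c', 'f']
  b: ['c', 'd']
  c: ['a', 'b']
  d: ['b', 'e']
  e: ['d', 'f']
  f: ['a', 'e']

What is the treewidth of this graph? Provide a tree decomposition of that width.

The largest bag has 3 vertices, giving width 2; this decomposition certifies tw(G) ≤ 2. Since f–a–c–b–d–e–f is a cycle in G, G is not acyclic. Forests are exactly the graphs of treewidth ≤ 1, so tw(G) ≥ 2. Combining the bounds, tw(G) = 2.

Treewidth 2.
One optimal decomposition is:
Bags: B1 = {a, c, f}  B2 = {b, c, f}  B3 = {b, d, f}  B4 = {d, e, f}
Tree: B1–B2, B2–B3, B3–B4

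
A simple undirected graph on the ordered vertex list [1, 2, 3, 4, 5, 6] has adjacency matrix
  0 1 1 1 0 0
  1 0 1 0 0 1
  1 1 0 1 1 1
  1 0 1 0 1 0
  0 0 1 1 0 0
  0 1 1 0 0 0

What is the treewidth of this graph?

A width-2 tree decomposition is:
Bags: B1 = {1, 3, 4}  B2 = {1, 2, 3}  B3 = {2, 3, 6}  B4 = {3, 4, 5}
Tree: B1–B2, B2–B3, B1–B4
Every bag has size at most 3, so the width is 3 − 1 = 2 and tw(G) ≤ 2. Conversely, {1, 2, 3} is a clique of size 3, and the vertices of any clique must share a bag in every tree decomposition; so some bag has ≥ 3 vertices and tw(G) ≥ 2. Therefore the treewidth is 2.

2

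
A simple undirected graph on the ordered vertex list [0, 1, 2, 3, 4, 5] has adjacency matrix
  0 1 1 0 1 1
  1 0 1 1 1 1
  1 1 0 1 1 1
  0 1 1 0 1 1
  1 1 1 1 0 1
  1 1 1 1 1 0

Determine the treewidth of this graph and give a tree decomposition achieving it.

Treewidth 4.
One optimal decomposition is:
Bags: B1 = {0, 1, 2, 4, 5}  B2 = {1, 2, 3, 4, 5}
Tree: B1–B2

The largest bag has 5 vertices, giving width 4; this decomposition certifies tw(G) ≤ 4. For the lower bound, the 5 vertices {0, 1, 2, 4, 5} are pairwise adjacent, and any tree decomposition puts a clique entirely inside one bag — forcing width ≥ 4. Combining the bounds, tw(G) = 4.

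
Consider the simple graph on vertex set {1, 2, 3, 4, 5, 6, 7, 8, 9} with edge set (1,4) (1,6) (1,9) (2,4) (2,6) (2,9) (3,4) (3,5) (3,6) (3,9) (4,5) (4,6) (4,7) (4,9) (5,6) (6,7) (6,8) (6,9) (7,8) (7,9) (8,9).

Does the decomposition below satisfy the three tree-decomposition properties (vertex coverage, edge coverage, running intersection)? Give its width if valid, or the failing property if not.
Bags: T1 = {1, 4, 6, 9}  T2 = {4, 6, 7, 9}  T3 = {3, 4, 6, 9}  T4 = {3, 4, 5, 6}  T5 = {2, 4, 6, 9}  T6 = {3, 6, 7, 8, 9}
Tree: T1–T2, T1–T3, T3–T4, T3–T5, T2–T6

A tree decomposition must satisfy three properties: every vertex lies in some bag; for every edge, both endpoints lie together in some bag; and for every vertex, the bags containing it form a connected subtree. Here bags containing vertex 3 are not connected in the tree, so the decomposition is invalid.

No — bags containing vertex 3 are not connected in the tree.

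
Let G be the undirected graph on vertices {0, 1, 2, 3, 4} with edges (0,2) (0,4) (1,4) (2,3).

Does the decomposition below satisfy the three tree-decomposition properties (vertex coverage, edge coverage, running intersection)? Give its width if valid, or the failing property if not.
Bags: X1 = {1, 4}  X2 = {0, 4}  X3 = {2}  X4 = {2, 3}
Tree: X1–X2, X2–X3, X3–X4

No — edge (0,2) lies in no bag.

A tree decomposition must satisfy three properties: every vertex lies in some bag; for every edge, both endpoints lie together in some bag; and for every vertex, the bags containing it form a connected subtree. Here edge (0,2) lies in no bag, so the decomposition is invalid.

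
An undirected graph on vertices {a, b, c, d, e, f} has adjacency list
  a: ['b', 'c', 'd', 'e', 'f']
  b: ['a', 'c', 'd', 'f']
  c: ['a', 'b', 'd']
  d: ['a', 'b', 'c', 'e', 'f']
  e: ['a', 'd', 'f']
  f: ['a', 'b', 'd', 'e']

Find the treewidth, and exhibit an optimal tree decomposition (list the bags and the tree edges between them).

Treewidth 3.
Bags: B1 = {a, b, c, d}  B2 = {a, b, d, f}  B3 = {a, d, e, f}
Tree: B1–B2, B2–B3

The largest bag has 4 vertices, giving width 3; this decomposition certifies tw(G) ≤ 3. On the other hand G contains the 4-clique {a, b, c, d}. A clique must lie in a single bag of any decomposition, so no decomposition can have width below 3. Hence tw(G) = 3 exactly.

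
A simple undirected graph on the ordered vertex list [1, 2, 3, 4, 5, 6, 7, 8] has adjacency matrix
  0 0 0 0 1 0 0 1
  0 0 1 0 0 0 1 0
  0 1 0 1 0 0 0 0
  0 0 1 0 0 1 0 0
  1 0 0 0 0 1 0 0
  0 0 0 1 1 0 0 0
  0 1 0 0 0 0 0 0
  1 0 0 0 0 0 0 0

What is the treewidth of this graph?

A width-1 tree decomposition is:
Bags: B1 = {2, 7}  B2 = {2, 3}  B3 = {3, 4}  B4 = {4, 6}  B5 = {5, 6}  B6 = {1, 5}  B7 = {1, 8}
Tree: B1–B2, B2–B3, B3–B4, B4–B5, B5–B6, B6–B7
Every bag has size at most 2, so the width is 2 − 1 = 1 and tw(G) ≤ 1. Since G has at least one edge (e.g. 7–2), it is not an edgeless graph, so tw(G) ≥ 1. The upper and lower bounds meet at 1, so that is the treewidth.

1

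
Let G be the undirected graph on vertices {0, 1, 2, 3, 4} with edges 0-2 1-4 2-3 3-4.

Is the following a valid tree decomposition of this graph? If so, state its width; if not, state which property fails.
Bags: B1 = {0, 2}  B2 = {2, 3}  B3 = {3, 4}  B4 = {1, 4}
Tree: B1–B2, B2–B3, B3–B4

Vertex coverage: the bags together contain {0, 1, 2, 3, 4}, the full vertex set. Edge coverage: each edge of G has both endpoints in at least one bag. Running intersection: for every vertex, the bags containing it form a connected subtree. All three properties hold, so this is a valid tree decomposition of width max|bag| − 1 = 1, and hence tw(G) ≤ 1.

Yes; width 1.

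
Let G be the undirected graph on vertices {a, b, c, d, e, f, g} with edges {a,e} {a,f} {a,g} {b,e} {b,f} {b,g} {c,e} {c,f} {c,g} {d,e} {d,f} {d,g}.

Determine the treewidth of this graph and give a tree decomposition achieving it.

Treewidth 3.
One such decomposition:
Bags: B1 = {c, e, f, g}  B2 = {a, e, f, g}  B3 = {b, e, f, g}  B4 = {d, e, f, g}
Tree: B1–B2, B2–B3, B3–B4

The largest bag has 4 vertices, giving width 3; this decomposition certifies tw(G) ≤ 3. For the lower bound: the 4 vertex sets {c,g}, {a,f}, {e}, {b} are disjoint, each induces a connected subgraph, and every pair is joined by at least one edge of G. Contracting each set to a single vertex therefore yields K_{4} as a minor, and since treewidth is minor-monotone, tw(G) ≥ tw(K_{4}) = 3. Hence tw(G) = 3 exactly.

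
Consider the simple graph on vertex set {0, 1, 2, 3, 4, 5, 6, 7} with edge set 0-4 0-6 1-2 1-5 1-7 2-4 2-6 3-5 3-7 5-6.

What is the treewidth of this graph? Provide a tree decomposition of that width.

Treewidth 2.
One such decomposition:
Bags: B1 = {1, 3, 7}  B2 = {1, 3, 5}  B3 = {1, 2, 5}  B4 = {2, 5, 6}  B5 = {2, 4, 6}  B6 = {0, 4, 6}
Tree: B1–B2, B2–B3, B3–B4, B4–B5, B5–B6

Every bag has size at most 3, so the width is 3 − 1 = 2 and tw(G) ≤ 2. Since 7–3–5–1–7 is a cycle in G, G is not acyclic. Forests are exactly the graphs of treewidth ≤ 1, so tw(G) ≥ 2. Combining the bounds, tw(G) = 2.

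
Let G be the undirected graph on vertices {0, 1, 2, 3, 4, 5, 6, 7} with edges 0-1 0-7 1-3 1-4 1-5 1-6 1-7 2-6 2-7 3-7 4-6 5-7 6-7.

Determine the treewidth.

A width-2 tree decomposition is:
Bags: B1 = {0, 1, 7}  B2 = {1, 3, 7}  B3 = {1, 5, 7}  B4 = {1, 6, 7}  B5 = {2, 6, 7}  B6 = {1, 4, 6}
Tree: B1–B2, B1–B3, B2–B4, B4–B5, B4–B6
The largest bag has 3 vertices, giving width 2; this decomposition certifies tw(G) ≤ 2. For the lower bound, the 3 vertices {1, 4, 6} are pairwise adjacent, and any tree decomposition puts a clique entirely inside one bag — forcing width ≥ 2. Combining the bounds, tw(G) = 2.

2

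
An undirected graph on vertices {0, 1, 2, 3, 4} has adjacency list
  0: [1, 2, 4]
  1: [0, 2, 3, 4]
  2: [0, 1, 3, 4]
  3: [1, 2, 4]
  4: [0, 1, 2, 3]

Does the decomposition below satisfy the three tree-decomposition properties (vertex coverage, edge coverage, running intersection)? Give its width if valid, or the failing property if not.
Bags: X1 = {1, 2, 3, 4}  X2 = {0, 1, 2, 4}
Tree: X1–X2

Every vertex of G appears in some bag (union = {0, 1, 2, 3, 4}); every edge is covered by a bag; and for each vertex v the set of bags containing v is connected in the bag tree. The decomposition is therefore valid. The largest bag has 4 vertices, so the width is 3.

Yes; width 3.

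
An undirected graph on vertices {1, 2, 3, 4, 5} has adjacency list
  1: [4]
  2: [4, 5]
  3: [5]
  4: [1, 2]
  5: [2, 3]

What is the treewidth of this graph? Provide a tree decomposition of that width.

Every bag has size at most 2, so the width is 2 − 1 = 1 and tw(G) ≤ 1. Since G has at least one edge (e.g. 3–5), it is not an edgeless graph, so tw(G) ≥ 1. Combining the bounds, tw(G) = 1.

Treewidth 1.
One optimal decomposition is:
Bags: B1 = {3, 5}  B2 = {2, 5}  B3 = {2, 4}  B4 = {1, 4}
Tree: B1–B2, B2–B3, B3–B4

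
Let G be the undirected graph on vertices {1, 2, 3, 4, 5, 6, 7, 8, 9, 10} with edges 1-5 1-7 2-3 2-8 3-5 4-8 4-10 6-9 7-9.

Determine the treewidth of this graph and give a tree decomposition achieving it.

Treewidth 1.
One such decomposition:
Bags: B1 = {4, 10}  B2 = {4, 8}  B3 = {2, 8}  B4 = {2, 3}  B5 = {3, 5}  B6 = {1, 5}  B7 = {1, 7}  B8 = {7, 9}  B9 = {6, 9}
Tree: B1–B2, B2–B3, B3–B4, B4–B5, B5–B6, B6–B7, B7–B8, B8–B9

Each bag holds 2 vertices, so the decomposition has width 1, which upper-bounds the treewidth. Any graph with an edge has treewidth ≥ 1, and G has the edge 10–4. Combining the bounds, tw(G) = 1.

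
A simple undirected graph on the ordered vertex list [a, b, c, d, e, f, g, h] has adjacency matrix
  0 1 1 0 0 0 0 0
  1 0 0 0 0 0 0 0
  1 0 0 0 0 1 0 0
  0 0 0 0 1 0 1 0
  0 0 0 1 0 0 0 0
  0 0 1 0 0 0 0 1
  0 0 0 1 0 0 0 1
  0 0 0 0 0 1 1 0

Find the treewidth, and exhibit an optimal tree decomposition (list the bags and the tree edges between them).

The largest bag has 2 vertices, giving width 1; this decomposition certifies tw(G) ≤ 1. G has an edge, so its treewidth is at least 1. Combining the bounds, tw(G) = 1.

Treewidth 1.
Bags: B1 = {a, b}  B2 = {a, c}  B3 = {c, f}  B4 = {f, h}  B5 = {g, h}  B6 = {d, g}  B7 = {d, e}
Tree: B1–B2, B2–B3, B3–B4, B4–B5, B5–B6, B6–B7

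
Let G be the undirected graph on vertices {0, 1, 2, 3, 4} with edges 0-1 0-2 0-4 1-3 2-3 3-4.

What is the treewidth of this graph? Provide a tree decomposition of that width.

Treewidth 2.
One such decomposition:
Bags: B1 = {0, 1, 3}  B2 = {0, 2, 3}  B3 = {0, 3, 4}
Tree: B1–B2, B2–B3

Every bag has size at most 3, so the width is 3 − 1 = 2 and tw(G) ≤ 2. For the lower bound, G contains the cycle 0–1–3–2–0, so G is not a forest; only forests have treewidth ≤ 1, hence tw(G) ≥ 2. The upper and lower bounds meet at 2, so that is the treewidth.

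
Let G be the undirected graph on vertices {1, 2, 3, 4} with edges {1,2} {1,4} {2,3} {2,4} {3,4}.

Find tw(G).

A width-2 tree decomposition is:
Bags: B1 = {1, 2, 4}  B2 = {2, 3, 4}
Tree: B1–B2
Each bag holds 3 vertices, so the decomposition has width 2, which upper-bounds the treewidth. Conversely, {1, 2, 4} is a clique of size 3, and the vertices of any clique must share a bag in every tree decomposition; so some bag has ≥ 3 vertices and tw(G) ≥ 2. Hence tw(G) = 2 exactly.

2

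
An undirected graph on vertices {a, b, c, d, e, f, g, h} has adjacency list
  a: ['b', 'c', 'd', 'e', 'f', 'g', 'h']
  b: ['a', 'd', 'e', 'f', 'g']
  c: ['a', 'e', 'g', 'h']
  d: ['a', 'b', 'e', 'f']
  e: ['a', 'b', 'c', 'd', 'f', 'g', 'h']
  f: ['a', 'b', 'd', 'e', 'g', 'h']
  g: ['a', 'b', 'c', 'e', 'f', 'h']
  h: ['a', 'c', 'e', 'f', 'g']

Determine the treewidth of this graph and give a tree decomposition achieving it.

Treewidth 4.
One such decomposition:
Bags: B1 = {a, c, e, g, h}  B2 = {a, e, f, g, h}  B3 = {a, b, e, f, g}  B4 = {a, b, d, e, f}
Tree: B1–B2, B2–B3, B3–B4

The largest bag has 5 vertices, giving width 4; this decomposition certifies tw(G) ≤ 4. For the lower bound, the 5 vertices {a, c, e, g, h} are pairwise adjacent, and any tree decomposition puts a clique entirely inside one bag — forcing width ≥ 4. The upper and lower bounds meet at 4, so that is the treewidth.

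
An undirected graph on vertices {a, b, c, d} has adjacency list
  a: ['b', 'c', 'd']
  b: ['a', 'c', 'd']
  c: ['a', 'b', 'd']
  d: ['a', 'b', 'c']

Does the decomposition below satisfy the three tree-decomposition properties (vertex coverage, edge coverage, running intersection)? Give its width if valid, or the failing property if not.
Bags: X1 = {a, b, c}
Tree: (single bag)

A tree decomposition must satisfy three properties: every vertex lies in some bag; for every edge, both endpoints lie together in some bag; and for every vertex, the bags containing it form a connected subtree. Here vertex d appears in no bag, so the decomposition is invalid.

No — vertex d appears in no bag.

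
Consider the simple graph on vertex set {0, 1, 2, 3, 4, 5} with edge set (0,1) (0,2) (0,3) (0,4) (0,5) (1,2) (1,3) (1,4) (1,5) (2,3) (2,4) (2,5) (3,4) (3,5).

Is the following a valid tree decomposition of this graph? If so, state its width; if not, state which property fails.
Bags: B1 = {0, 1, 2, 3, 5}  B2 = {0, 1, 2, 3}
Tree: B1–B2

No — vertex 4 appears in no bag.

A tree decomposition must satisfy three properties: every vertex lies in some bag; for every edge, both endpoints lie together in some bag; and for every vertex, the bags containing it form a connected subtree. Here vertex 4 appears in no bag, so the decomposition is invalid.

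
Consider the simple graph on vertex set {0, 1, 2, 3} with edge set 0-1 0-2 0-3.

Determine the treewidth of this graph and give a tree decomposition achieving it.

Treewidth 1.
Bags: B1 = {0, 2}  B2 = {0, 3}  B3 = {0, 1}
Tree: B1–B2, B1–B3

Every bag has size at most 2, so the width is 2 − 1 = 1 and tw(G) ≤ 1. Since G has at least one edge (e.g. 0–2), it is not an edgeless graph, so tw(G) ≥ 1. The upper and lower bounds meet at 1, so that is the treewidth.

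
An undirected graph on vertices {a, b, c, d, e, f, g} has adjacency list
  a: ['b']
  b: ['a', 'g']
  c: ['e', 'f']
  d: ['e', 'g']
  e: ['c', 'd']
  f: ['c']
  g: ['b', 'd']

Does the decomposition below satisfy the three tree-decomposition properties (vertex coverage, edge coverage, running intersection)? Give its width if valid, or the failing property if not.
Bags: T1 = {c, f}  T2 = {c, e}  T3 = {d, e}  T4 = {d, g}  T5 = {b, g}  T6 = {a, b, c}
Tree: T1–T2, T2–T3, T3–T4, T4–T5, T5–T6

A tree decomposition must satisfy three properties: every vertex lies in some bag; for every edge, both endpoints lie together in some bag; and for every vertex, the bags containing it form a connected subtree. Here bags containing vertex c are not connected in the tree, so the decomposition is invalid.

No — bags containing vertex c are not connected in the tree.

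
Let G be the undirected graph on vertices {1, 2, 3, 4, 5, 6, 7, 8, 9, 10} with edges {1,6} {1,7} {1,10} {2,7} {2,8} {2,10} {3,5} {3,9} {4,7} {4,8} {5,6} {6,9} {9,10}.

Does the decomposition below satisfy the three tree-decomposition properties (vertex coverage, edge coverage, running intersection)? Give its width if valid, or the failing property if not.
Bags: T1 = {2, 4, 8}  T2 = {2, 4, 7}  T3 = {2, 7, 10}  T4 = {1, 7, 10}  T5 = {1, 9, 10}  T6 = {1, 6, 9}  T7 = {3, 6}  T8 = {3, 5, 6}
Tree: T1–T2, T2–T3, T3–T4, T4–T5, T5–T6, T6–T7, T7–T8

No — edge (9,3) lies in no bag.

A tree decomposition must satisfy three properties: every vertex lies in some bag; for every edge, both endpoints lie together in some bag; and for every vertex, the bags containing it form a connected subtree. Here edge (9,3) lies in no bag, so the decomposition is invalid.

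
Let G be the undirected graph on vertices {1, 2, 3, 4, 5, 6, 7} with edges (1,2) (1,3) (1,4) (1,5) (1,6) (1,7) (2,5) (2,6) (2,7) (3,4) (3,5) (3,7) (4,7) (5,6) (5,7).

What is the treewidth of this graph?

3

A width-3 tree decomposition is:
Bags: B1 = {1, 3, 5, 7}  B2 = {1, 2, 5, 7}  B3 = {1, 2, 5, 6}  B4 = {1, 3, 4, 7}
Tree: B1–B2, B2–B3, B1–B4
Each bag holds 4 vertices, so the decomposition has width 3, which upper-bounds the treewidth. For the lower bound, the 4 vertices {1, 3, 4, 7} are pairwise adjacent, and any tree decomposition puts a clique entirely inside one bag — forcing width ≥ 3. Therefore the treewidth is 3.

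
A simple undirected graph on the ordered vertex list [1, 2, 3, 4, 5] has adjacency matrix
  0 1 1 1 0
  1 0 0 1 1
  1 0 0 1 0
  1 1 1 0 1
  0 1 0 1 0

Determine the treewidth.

A width-2 tree decomposition is:
Bags: B1 = {1, 2, 4}  B2 = {2, 4, 5}  B3 = {1, 3, 4}
Tree: B1–B2, B1–B3
The largest bag has 3 vertices, giving width 2; this decomposition certifies tw(G) ≤ 2. For the lower bound, the 3 vertices {1, 2, 4} are pairwise adjacent, and any tree decomposition puts a clique entirely inside one bag — forcing width ≥ 2. Combining the bounds, tw(G) = 2.

2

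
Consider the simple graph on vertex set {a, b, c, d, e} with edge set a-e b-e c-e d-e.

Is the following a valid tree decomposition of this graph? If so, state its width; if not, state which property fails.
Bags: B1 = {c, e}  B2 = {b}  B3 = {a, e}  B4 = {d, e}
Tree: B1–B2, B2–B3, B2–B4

No — edge (e,b) lies in no bag.

A tree decomposition must satisfy three properties: every vertex lies in some bag; for every edge, both endpoints lie together in some bag; and for every vertex, the bags containing it form a connected subtree. Here edge (e,b) lies in no bag, so the decomposition is invalid.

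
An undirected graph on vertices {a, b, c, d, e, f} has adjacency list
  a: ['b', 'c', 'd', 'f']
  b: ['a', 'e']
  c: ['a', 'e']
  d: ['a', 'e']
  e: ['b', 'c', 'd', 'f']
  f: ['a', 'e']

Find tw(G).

2

A width-2 tree decomposition is:
Bags: B1 = {a, d, e}  B2 = {a, e, f}  B3 = {a, c, e}  B4 = {a, b, e}
Tree: B1–B2, B2–B3, B3–B4
The largest bag has 3 vertices, giving width 2; this decomposition certifies tw(G) ≤ 2. The edges e–d–a–f–e form a cycle, so G is not a tree and its treewidth is at least 2. Combining the bounds, tw(G) = 2.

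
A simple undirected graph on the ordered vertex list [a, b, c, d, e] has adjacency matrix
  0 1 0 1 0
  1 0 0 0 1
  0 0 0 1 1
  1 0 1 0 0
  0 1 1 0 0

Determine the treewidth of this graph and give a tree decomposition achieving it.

Treewidth 2.
One optimal decomposition is:
Bags: B1 = {c, d, e}  B2 = {b, d, e}  B3 = {a, b, d}
Tree: B1–B2, B2–B3

The largest bag has 3 vertices, giving width 2; this decomposition certifies tw(G) ≤ 2. Since d–c–e–b–a–d is a cycle in G, G is not acyclic. Forests are exactly the graphs of treewidth ≤ 1, so tw(G) ≥ 2. Therefore the treewidth is 2.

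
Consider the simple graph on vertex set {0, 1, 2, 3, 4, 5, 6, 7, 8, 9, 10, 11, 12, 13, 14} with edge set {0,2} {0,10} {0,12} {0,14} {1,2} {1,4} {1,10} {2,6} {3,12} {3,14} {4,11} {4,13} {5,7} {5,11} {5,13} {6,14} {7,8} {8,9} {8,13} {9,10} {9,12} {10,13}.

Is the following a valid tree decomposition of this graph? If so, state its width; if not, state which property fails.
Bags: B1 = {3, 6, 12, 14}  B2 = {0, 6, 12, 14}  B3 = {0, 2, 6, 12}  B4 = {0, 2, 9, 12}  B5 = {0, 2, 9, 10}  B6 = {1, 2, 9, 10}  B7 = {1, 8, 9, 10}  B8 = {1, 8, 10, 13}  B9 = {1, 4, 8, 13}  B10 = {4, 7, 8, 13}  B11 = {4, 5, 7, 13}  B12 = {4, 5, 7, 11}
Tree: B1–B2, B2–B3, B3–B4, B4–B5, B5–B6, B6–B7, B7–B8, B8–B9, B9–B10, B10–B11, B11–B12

Checking the three conditions: (i) the bags cover all of {0, 1, 2, 3, 4, 5, 6, 7, 8, 9, 10, 11, 12, 13, 14}; (ii) for each edge, some bag contains both endpoints; (iii) the bags containing any fixed vertex form a subtree. All hold, so the decomposition is valid with width 4 − 1 = 3.

Yes; width 3.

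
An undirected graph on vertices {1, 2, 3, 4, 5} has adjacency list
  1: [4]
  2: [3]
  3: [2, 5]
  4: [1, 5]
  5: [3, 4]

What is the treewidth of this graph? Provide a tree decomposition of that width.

Treewidth 1.
One such decomposition:
Bags: B1 = {1, 4}  B2 = {4, 5}  B3 = {3, 5}  B4 = {2, 3}
Tree: B1–B2, B2–B3, B3–B4

Every bag has size at most 2, so the width is 2 − 1 = 1 and tw(G) ≤ 1. Any graph with an edge has treewidth ≥ 1, and G has the edge 1–4. Combining the bounds, tw(G) = 1.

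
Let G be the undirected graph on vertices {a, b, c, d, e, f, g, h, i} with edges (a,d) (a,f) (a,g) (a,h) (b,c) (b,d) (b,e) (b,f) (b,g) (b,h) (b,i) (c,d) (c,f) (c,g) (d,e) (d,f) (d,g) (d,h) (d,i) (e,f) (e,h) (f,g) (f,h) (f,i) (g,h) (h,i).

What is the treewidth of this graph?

4

A width-4 tree decomposition is:
Bags: B1 = {b, c, d, f, g}  B2 = {b, d, f, g, h}  B3 = {b, d, f, h, i}  B4 = {b, d, e, f, h}  B5 = {a, d, f, g, h}
Tree: B1–B2, B2–B3, B3–B4, B2–B5
Each bag holds 5 vertices, so the decomposition has width 4, which upper-bounds the treewidth. On the other hand G contains the 5-clique {a, d, f, g, h}. A clique must lie in a single bag of any decomposition, so no decomposition can have width below 4. Combining the bounds, tw(G) = 4.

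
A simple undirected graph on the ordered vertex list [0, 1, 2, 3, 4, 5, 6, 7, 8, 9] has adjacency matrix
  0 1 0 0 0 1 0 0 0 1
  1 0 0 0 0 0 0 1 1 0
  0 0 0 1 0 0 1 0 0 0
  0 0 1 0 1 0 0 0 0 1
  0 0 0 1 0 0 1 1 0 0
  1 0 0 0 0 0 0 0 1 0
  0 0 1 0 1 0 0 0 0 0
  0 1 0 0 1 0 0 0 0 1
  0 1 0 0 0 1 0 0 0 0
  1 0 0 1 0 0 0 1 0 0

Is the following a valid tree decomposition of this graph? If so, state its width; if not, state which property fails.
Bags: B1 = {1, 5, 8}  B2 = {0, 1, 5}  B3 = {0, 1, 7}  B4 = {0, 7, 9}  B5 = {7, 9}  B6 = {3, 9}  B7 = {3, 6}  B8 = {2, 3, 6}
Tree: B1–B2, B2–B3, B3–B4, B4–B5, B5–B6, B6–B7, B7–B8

A tree decomposition must satisfy three properties: every vertex lies in some bag; for every edge, both endpoints lie together in some bag; and for every vertex, the bags containing it form a connected subtree. Here vertex 4 appears in no bag, so the decomposition is invalid.

No — vertex 4 appears in no bag.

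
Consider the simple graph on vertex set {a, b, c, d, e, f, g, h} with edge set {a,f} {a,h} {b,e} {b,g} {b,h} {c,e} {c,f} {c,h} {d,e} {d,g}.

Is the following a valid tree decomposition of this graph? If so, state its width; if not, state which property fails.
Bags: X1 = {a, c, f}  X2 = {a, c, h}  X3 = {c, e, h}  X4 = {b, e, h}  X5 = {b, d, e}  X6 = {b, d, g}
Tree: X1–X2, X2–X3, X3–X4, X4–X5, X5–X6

Every vertex of G appears in some bag (union = {a, b, c, d, e, f, g, h}); every edge is covered by a bag; and for each vertex v the set of bags containing v is connected in the bag tree. The decomposition is therefore valid. The largest bag has 3 vertices, so the width is 2.

Yes; width 2.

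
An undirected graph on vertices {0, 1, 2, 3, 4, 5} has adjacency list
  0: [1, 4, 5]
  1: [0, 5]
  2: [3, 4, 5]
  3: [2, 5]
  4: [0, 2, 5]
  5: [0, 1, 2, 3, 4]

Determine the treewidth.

2

A width-2 tree decomposition is:
Bags: B1 = {0, 4, 5}  B2 = {2, 4, 5}  B3 = {2, 3, 5}  B4 = {0, 1, 5}
Tree: B1–B2, B2–B3, B1–B4
Every bag has size at most 3, so the width is 3 − 1 = 2 and tw(G) ≤ 2. Conversely, {0, 1, 5} is a clique of size 3, and the vertices of any clique must share a bag in every tree decomposition; so some bag has ≥ 3 vertices and tw(G) ≥ 2. Hence tw(G) = 2 exactly.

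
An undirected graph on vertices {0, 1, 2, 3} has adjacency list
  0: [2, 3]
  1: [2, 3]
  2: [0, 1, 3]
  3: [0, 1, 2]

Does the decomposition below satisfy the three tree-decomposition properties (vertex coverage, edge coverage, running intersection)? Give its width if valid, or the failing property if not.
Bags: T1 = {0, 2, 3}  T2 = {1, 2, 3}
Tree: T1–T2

Vertex coverage: the bags together contain {0, 1, 2, 3}, the full vertex set. Edge coverage: each edge of G has both endpoints in at least one bag. Running intersection: for every vertex, the bags containing it form a connected subtree. All three properties hold, so this is a valid tree decomposition of width max|bag| − 1 = 2, and hence tw(G) ≤ 2.

Yes; width 2.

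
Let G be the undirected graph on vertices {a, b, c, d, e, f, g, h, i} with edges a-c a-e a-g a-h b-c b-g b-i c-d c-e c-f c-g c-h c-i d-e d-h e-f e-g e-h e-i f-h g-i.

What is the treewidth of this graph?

3

A width-3 tree decomposition is:
Bags: B1 = {a, c, e, h}  B2 = {a, c, e, g}  B3 = {c, e, g, i}  B4 = {c, e, f, h}  B5 = {c, d, e, h}  B6 = {b, c, g, i}
Tree: B1–B2, B2–B3, B1–B4, B1–B5, B3–B6
Every bag has size at most 4, so the width is 4 − 1 = 3 and tw(G) ≤ 3. Conversely, {a, c, e, g} is a clique of size 4, and the vertices of any clique must share a bag in every tree decomposition; so some bag has ≥ 4 vertices and tw(G) ≥ 3. Therefore the treewidth is 3.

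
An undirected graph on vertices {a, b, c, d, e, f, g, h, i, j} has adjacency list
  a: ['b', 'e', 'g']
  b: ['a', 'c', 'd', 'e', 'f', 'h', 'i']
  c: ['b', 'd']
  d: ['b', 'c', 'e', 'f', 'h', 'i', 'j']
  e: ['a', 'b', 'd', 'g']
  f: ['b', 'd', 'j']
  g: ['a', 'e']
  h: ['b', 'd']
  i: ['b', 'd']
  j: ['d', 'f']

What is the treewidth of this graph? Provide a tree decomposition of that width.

Treewidth 2.
One optimal decomposition is:
Bags: B1 = {b, d, i}  B2 = {b, d, e}  B3 = {a, b, e}  B4 = {b, d, h}  B5 = {a, e, g}  B6 = {b, c, d}  B7 = {b, d, f}  B8 = {d, f, j}
Tree: B1–B2, B2–B3, B2–B4, B3–B5, B2–B6, B4–B7, B7–B8

Every bag has size at most 3, so the width is 3 − 1 = 2 and tw(G) ≤ 2. On the other hand G contains the 3-clique {d, f, j}. A clique must lie in a single bag of any decomposition, so no decomposition can have width below 2. Hence tw(G) = 2 exactly.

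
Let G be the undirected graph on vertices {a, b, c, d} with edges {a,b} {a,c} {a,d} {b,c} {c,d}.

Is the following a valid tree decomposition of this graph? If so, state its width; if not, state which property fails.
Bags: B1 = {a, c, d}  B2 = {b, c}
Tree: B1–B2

No — edge (a,b) lies in no bag.

A tree decomposition must satisfy three properties: every vertex lies in some bag; for every edge, both endpoints lie together in some bag; and for every vertex, the bags containing it form a connected subtree. Here edge (a,b) lies in no bag, so the decomposition is invalid.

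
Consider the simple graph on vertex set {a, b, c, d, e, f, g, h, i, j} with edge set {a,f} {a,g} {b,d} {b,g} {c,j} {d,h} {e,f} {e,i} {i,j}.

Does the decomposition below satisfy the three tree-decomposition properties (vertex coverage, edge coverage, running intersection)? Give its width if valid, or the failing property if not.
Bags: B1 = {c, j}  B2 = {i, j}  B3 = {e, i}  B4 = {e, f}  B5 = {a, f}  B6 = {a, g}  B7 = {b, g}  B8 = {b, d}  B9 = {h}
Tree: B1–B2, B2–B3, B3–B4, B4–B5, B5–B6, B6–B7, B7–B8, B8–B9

No — edge (d,h) lies in no bag.

A tree decomposition must satisfy three properties: every vertex lies in some bag; for every edge, both endpoints lie together in some bag; and for every vertex, the bags containing it form a connected subtree. Here edge (d,h) lies in no bag, so the decomposition is invalid.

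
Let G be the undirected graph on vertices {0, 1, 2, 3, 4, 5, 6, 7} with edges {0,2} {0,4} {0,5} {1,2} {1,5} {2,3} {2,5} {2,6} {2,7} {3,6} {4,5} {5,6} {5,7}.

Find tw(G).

A width-2 tree decomposition is:
Bags: B1 = {2, 5, 6}  B2 = {1, 2, 5}  B3 = {0, 2, 5}  B4 = {2, 3, 6}  B5 = {2, 5, 7}  B6 = {0, 4, 5}
Tree: B1–B2, B2–B3, B1–B4, B2–B5, B3–B6
Each bag holds 3 vertices, so the decomposition has width 2, which upper-bounds the treewidth. Conversely, {2, 3, 6} is a clique of size 3, and the vertices of any clique must share a bag in every tree decomposition; so some bag has ≥ 3 vertices and tw(G) ≥ 2. The upper and lower bounds meet at 2, so that is the treewidth.

2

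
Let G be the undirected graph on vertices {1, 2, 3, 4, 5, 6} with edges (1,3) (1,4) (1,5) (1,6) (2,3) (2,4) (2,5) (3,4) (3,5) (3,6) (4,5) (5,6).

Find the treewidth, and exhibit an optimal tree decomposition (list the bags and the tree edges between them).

Treewidth 3.
One such decomposition:
Bags: B1 = {1, 3, 5, 6}  B2 = {1, 3, 4, 5}  B3 = {2, 3, 4, 5}
Tree: B1–B2, B2–B3

Each bag holds 4 vertices, so the decomposition has width 3, which upper-bounds the treewidth. Conversely, {1, 3, 4, 5} is a clique of size 4, and the vertices of any clique must share a bag in every tree decomposition; so some bag has ≥ 4 vertices and tw(G) ≥ 3. Hence tw(G) = 3 exactly.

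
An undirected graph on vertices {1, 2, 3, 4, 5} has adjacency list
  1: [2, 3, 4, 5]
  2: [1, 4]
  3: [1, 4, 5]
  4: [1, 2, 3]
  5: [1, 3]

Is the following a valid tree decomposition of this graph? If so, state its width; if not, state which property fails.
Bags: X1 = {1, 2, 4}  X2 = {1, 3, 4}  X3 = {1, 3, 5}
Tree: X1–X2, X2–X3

Yes; width 2.

Checking the three conditions: (i) the bags cover all of {1, 2, 3, 4, 5}; (ii) for each edge, some bag contains both endpoints; (iii) the bags containing any fixed vertex form a subtree. All hold, so the decomposition is valid with width 3 − 1 = 2.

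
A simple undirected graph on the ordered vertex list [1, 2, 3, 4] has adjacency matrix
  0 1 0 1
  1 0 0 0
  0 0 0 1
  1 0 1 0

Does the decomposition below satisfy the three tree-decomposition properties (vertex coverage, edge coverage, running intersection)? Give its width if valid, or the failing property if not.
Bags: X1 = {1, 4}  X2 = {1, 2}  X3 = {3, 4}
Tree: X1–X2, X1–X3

Checking the three conditions: (i) the bags cover all of {1, 2, 3, 4}; (ii) for each edge, some bag contains both endpoints; (iii) the bags containing any fixed vertex form a subtree. All hold, so the decomposition is valid with width 2 − 1 = 1.

Yes; width 1.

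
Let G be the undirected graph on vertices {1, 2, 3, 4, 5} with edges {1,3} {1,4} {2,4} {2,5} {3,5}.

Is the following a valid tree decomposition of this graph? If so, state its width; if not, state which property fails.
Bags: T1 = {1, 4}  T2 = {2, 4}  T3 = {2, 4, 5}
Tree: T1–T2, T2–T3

A tree decomposition must satisfy three properties: every vertex lies in some bag; for every edge, both endpoints lie together in some bag; and for every vertex, the bags containing it form a connected subtree. Here vertex 3 appears in no bag, so the decomposition is invalid.

No — vertex 3 appears in no bag.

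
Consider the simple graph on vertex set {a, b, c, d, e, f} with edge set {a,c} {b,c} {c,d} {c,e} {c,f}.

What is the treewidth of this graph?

A width-1 tree decomposition is:
Bags: B1 = {a, c}  B2 = {b, c}  B3 = {c, f}  B4 = {c, d}  B5 = {c, e}
Tree: B1–B2, B1–B3, B2–B4, B2–B5
The largest bag has 2 vertices, giving width 1; this decomposition certifies tw(G) ≤ 1. Any graph with an edge has treewidth ≥ 1, and G has the edge c–a. Hence tw(G) = 1 exactly.

1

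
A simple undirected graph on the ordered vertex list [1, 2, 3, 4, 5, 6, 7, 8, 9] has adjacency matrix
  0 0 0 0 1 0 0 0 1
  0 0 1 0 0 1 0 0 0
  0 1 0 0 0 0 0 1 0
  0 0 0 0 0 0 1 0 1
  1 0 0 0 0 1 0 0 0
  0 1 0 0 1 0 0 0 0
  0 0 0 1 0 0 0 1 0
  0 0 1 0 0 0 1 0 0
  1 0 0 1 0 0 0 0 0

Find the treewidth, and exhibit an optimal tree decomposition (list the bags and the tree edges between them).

Treewidth 2.
One such decomposition:
Bags: B1 = {2, 5, 6}  B2 = {1, 2, 5}  B3 = {1, 2, 9}  B4 = {2, 4, 9}  B5 = {2, 4, 7}  B6 = {2, 7, 8}  B7 = {2, 3, 8}
Tree: B1–B2, B2–B3, B3–B4, B4–B5, B5–B6, B6–B7

The largest bag has 3 vertices, giving width 2; this decomposition certifies tw(G) ≤ 2. The edges 2–6–5–1–9–4–7–8–3–2 form a cycle, so G is not a tree and its treewidth is at least 2. Combining the bounds, tw(G) = 2.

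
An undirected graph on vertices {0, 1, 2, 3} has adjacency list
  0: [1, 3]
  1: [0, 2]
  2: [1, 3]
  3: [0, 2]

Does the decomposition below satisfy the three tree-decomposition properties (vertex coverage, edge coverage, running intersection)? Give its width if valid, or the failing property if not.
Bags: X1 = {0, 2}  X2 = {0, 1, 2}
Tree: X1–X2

No — vertex 3 appears in no bag.

A tree decomposition must satisfy three properties: every vertex lies in some bag; for every edge, both endpoints lie together in some bag; and for every vertex, the bags containing it form a connected subtree. Here vertex 3 appears in no bag, so the decomposition is invalid.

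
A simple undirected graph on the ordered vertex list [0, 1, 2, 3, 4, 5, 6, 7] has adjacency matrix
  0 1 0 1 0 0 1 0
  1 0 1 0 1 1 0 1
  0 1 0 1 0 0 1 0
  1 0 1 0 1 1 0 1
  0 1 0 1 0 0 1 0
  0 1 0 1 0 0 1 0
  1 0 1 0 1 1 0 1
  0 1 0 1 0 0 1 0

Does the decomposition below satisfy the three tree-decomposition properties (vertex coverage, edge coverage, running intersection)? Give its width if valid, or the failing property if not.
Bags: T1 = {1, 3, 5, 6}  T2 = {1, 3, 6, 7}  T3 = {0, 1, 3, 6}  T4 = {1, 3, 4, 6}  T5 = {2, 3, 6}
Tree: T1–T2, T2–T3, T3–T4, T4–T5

No — edge (1,2) lies in no bag.

A tree decomposition must satisfy three properties: every vertex lies in some bag; for every edge, both endpoints lie together in some bag; and for every vertex, the bags containing it form a connected subtree. Here edge (1,2) lies in no bag, so the decomposition is invalid.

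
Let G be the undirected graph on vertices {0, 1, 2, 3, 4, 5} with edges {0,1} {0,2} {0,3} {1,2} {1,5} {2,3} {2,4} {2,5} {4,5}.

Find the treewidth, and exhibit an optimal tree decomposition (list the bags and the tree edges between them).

Treewidth 2.
One optimal decomposition is:
Bags: B1 = {0, 1, 2}  B2 = {1, 2, 5}  B3 = {0, 2, 3}  B4 = {2, 4, 5}
Tree: B1–B2, B1–B3, B2–B4

Every bag has size at most 3, so the width is 3 − 1 = 2 and tw(G) ≤ 2. For the lower bound, the 3 vertices {0, 1, 2} are pairwise adjacent, and any tree decomposition puts a clique entirely inside one bag — forcing width ≥ 2. Therefore the treewidth is 2.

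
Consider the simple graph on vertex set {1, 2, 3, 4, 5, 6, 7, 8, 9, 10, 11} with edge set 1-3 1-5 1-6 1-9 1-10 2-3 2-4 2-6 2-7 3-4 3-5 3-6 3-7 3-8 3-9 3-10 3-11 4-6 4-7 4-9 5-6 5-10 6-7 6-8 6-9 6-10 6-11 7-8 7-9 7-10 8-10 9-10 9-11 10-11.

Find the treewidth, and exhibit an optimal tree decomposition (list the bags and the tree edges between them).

Treewidth 4.
Bags: B1 = {3, 6, 7, 9, 10}  B2 = {3, 6, 7, 8, 10}  B3 = {1, 3, 6, 9, 10}  B4 = {3, 4, 6, 7, 9}  B5 = {3, 6, 9, 10, 11}  B6 = {1, 3, 5, 6, 10}  B7 = {2, 3, 4, 6, 7}
Tree: B1–B2, B1–B3, B1–B4, B1–B5, B3–B6, B4–B7

Each bag holds 5 vertices, so the decomposition has width 4, which upper-bounds the treewidth. For the lower bound, the 5 vertices {2, 3, 4, 6, 7} are pairwise adjacent, and any tree decomposition puts a clique entirely inside one bag — forcing width ≥ 4. Hence tw(G) = 4 exactly.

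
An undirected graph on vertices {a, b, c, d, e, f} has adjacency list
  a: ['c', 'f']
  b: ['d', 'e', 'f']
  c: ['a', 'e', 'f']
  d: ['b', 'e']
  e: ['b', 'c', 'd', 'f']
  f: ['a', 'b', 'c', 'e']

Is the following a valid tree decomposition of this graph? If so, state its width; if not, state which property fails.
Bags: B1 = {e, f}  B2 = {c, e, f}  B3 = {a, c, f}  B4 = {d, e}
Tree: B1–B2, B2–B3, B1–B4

No — vertex b appears in no bag.

A tree decomposition must satisfy three properties: every vertex lies in some bag; for every edge, both endpoints lie together in some bag; and for every vertex, the bags containing it form a connected subtree. Here vertex b appears in no bag, so the decomposition is invalid.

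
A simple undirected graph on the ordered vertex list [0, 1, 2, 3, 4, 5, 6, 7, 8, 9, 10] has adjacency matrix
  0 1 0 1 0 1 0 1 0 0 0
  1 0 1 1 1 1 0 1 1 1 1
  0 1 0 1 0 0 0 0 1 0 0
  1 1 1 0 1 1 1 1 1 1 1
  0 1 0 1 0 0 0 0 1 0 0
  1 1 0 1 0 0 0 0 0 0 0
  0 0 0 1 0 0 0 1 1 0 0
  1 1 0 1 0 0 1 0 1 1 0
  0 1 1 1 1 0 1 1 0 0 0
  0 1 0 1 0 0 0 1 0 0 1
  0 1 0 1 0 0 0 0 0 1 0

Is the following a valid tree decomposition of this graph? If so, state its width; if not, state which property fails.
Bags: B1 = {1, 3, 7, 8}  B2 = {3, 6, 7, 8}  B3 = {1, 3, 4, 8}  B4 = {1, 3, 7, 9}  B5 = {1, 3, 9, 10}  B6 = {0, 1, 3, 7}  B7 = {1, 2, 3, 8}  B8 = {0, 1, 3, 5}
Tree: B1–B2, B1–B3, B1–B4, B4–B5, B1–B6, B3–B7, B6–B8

Every vertex of G appears in some bag (union = {0, 1, 2, 3, 4, 5, 6, 7, 8, 9, 10}); every edge is covered by a bag; and for each vertex v the set of bags containing v is connected in the bag tree. The decomposition is therefore valid. The largest bag has 4 vertices, so the width is 3.

Yes; width 3.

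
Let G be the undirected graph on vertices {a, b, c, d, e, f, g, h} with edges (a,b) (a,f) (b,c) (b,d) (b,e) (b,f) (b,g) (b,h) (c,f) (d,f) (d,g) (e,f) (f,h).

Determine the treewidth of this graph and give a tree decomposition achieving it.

Treewidth 2.
One optimal decomposition is:
Bags: B1 = {b, d, f}  B2 = {a, b, f}  B3 = {b, e, f}  B4 = {b, f, h}  B5 = {b, d, g}  B6 = {b, c, f}
Tree: B1–B2, B1–B3, B3–B4, B1–B5, B2–B6

The largest bag has 3 vertices, giving width 2; this decomposition certifies tw(G) ≤ 2. On the other hand G contains the 3-clique {b, d, g}. A clique must lie in a single bag of any decomposition, so no decomposition can have width below 2. The upper and lower bounds meet at 2, so that is the treewidth.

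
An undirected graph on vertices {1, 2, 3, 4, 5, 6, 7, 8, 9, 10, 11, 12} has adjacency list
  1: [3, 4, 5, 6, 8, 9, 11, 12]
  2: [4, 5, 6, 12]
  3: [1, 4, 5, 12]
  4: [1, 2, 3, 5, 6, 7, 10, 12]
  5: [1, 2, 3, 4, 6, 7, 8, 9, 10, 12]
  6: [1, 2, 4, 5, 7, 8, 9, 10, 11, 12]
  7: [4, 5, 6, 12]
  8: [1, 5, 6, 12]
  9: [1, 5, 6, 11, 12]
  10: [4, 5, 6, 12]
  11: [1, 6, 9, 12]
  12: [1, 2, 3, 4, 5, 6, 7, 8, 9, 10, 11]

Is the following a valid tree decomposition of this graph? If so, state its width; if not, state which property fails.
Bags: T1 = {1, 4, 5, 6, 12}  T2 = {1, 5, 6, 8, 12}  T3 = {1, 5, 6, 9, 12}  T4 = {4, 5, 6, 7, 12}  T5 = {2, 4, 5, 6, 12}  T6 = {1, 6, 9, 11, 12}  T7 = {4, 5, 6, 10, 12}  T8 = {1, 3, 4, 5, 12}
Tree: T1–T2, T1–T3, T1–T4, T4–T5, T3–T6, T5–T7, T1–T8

Checking the three conditions: (i) the bags cover all of {1, 2, 3, 4, 5, 6, 7, 8, 9, 10, 11, 12}; (ii) for each edge, some bag contains both endpoints; (iii) the bags containing any fixed vertex form a subtree. All hold, so the decomposition is valid with width 5 − 1 = 4.

Yes; width 4.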